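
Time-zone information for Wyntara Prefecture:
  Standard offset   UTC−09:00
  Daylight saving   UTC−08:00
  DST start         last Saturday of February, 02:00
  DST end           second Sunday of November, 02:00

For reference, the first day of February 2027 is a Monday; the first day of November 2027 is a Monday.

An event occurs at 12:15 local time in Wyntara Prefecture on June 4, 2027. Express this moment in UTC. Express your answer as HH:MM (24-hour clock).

20:15

1 February 2027 is a Monday, so Saturdays fall on 6, 13, 20, 27; the last is February 27.
1 November 2027 is a Monday, so the first Sunday is November 7 and the second is November 14.
June 4, 2027 falls between 27 February and 14 November, so daylight saving is in effect and Wyntara Prefecture is at UTC−08:00.
12:15 local + 8h = 20:15 UTC.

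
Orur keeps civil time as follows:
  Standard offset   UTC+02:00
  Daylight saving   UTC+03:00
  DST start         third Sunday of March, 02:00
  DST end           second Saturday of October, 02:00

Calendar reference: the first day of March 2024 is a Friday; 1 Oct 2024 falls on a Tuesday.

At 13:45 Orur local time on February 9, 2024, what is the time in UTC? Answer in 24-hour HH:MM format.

1 March 2024 is a Friday, so the first Sunday is March 3 and the third is March 17.
1 October 2024 is a Tuesday, so the first Saturday is October 5 and the second is October 12.
February 9, 2024 is outside the daylight-saving period (17 March – 12 October), so Orur is on standard time, UTC+02:00.
13:45 local − 2h = 11:45 UTC.

11:45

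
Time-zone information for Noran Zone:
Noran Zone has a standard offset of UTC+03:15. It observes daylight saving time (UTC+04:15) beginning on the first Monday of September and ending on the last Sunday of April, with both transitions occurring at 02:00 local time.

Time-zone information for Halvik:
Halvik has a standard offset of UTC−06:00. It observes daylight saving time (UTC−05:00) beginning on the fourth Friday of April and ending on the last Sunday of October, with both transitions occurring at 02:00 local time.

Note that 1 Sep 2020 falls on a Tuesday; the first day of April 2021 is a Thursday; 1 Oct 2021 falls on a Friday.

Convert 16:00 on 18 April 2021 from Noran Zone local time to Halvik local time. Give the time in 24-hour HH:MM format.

05:45

1 September 2020 is a Tuesday, so the first Monday is September 7.
1 April 2021 is a Thursday, so Sundays fall on 4, 11, 18, 25; the last is April 25.
Daylight saving runs 7 September 2020 – 25 April 2021; 18 April 2021 is inside that window, so Noran Zone is at UTC+04:15.
16:00 Noran Zone − 4h15m = 11:45 UTC.
1 April 2021 is a Thursday, so the first Friday is April 2 and the fourth is April 23.
1 October 2021 is a Friday, so Sundays fall on 3, 10, 17, 24, 31; the last is October 31.
At the standard offset (UTC−06:00), 11:45 UTC − 6h = 05:45 Halvik standard time.
Daylight saving runs 23 April – 31 October; the standard-time date in Halvik, 18 April 2021, is outside that window, so Halvik is on standard time at UTC−06:00.
11:45 UTC − 6h = 05:45 Halvik.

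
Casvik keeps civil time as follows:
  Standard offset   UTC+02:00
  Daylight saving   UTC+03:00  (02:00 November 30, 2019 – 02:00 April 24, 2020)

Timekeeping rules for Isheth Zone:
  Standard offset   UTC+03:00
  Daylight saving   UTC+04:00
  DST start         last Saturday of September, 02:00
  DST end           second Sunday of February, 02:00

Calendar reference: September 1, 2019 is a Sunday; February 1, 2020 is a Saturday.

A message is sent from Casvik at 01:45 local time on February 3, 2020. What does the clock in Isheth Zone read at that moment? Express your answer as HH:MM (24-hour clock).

02:45

February 3, 2020 lies within the daylight-saving period (30 November 2019 – 24 April 2020), so Casvik is on daylight time, UTC+03:00.
01:45 Casvik − 3h = 22:45 UTC (rolling into the previous day, 2 February 2020).
1 September 2019 is a Sunday, so Saturdays fall on 7, 14, 21, 28; the last is September 28.
1 February 2020 is a Saturday, so the first Sunday is February 2 and the second is February 9.
At the standard offset (UTC+03:00), 22:45 UTC + 3h = 01:45 Isheth Zone standard time (rolling into the next day, 3 February 2020).
The standard-time date in Isheth Zone, February 3, 2020, falls between 28 September 2019 and 9 February 2020, so daylight saving is in effect and Isheth Zone is at UTC+04:00.
22:45 UTC + 4h = 02:45 Isheth Zone (rolling into the next day, 3 February 2020).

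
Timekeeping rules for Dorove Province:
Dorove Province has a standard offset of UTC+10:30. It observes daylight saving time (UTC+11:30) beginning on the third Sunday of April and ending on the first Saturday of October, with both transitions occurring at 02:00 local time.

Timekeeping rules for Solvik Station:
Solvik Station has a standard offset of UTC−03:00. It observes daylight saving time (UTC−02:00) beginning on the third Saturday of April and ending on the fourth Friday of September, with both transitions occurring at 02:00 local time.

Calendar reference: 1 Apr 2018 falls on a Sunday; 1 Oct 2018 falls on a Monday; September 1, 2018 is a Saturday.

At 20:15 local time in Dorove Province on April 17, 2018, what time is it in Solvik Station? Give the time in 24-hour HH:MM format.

05:45

1 April 2018 is a Sunday, so the first Sunday is April 1 and the third is April 15.
1 October 2018 is a Monday, so the first Saturday is October 6.
Daylight saving runs 15 April – 6 October; April 17, 2018 is inside that window, so Dorove Province is at UTC+11:30.
20:15 Dorove Province − 11h30m = 08:45 UTC.
1 April 2018 is a Sunday, so the first Saturday is April 7 and the third is April 21.
1 September 2018 is a Saturday, so the first Friday is September 7 and the fourth is September 28.
At the standard offset (UTC−03:00), 08:45 UTC − 3h = 05:45 Solvik Station standard time.
The standard-time date in Solvik Station, April 17, 2018, is outside the daylight-saving period (21 April – 28 September), so Solvik Station is on standard time, UTC−03:00.
08:45 UTC − 3h = 05:45 Solvik Station.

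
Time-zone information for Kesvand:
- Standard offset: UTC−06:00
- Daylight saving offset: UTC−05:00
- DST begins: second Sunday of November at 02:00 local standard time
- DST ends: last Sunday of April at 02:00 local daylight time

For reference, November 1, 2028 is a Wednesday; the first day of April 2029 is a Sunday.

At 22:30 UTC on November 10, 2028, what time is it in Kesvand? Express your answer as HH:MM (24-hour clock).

16:30

1 November 2028 is a Wednesday, so the first Sunday is November 5 and the second is November 12.
1 April 2029 is a Sunday, so Sundays fall on 1, 8, 15, 22, 29; the last is April 29.
At the standard offset (UTC−06:00), 22:30 UTC − 6h = 16:30 Kesvand standard time.
The standard-time date in Kesvand, November 10, 2028, is outside the daylight-saving period (12 November 2028 – 29 April 2029), so Kesvand is on standard time, UTC−06:00.
22:30 UTC − 6h = 16:30 local.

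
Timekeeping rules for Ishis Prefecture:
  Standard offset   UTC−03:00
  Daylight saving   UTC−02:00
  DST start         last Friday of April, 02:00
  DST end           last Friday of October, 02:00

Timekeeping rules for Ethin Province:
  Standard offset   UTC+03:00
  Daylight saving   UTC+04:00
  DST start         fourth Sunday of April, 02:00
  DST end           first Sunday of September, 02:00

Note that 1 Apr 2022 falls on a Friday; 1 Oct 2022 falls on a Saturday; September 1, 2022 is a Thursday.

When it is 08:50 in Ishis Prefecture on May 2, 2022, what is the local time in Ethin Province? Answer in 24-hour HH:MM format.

1 April 2022 is a Friday, so Fridays fall on 1, 8, 15, 22, 29; the last is April 29.
1 October 2022 is a Saturday, so Fridays fall on 7, 14, 21, 28; the last is October 28.
Daylight saving runs 29 April – 28 October; May 2, 2022 is inside that window, so Ishis Prefecture is at UTC−02:00.
08:50 Ishis Prefecture + 2h = 10:50 UTC.
1 April 2022 is a Friday, so the first Sunday is April 3 and the fourth is April 24.
1 September 2022 is a Thursday, so the first Sunday is September 4.
At the standard offset (UTC+03:00), 10:50 UTC + 3h = 13:50 Ethin Province standard time.
Daylight saving runs 24 April – 4 September; the standard-time date in Ethin Province, May 2, 2022, is inside that window, so Ethin Province is at UTC+04:00.
10:50 UTC + 4h = 14:50 Ethin Province.

14:50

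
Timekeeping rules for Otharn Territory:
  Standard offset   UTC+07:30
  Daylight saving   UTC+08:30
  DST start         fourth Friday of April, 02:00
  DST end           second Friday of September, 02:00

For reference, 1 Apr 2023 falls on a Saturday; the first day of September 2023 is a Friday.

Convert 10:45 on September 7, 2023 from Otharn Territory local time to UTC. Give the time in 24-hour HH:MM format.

1 April 2023 is a Saturday, so the first Friday is April 7 and the fourth is April 28.
1 September 2023 is a Friday, so the first Friday is September 1 and the second is September 8.
Daylight saving runs 28 April – 8 September; September 7, 2023 is inside that window, so Otharn Territory is at UTC+08:30.
10:45 local − 8h30m = 02:15 UTC.

02:15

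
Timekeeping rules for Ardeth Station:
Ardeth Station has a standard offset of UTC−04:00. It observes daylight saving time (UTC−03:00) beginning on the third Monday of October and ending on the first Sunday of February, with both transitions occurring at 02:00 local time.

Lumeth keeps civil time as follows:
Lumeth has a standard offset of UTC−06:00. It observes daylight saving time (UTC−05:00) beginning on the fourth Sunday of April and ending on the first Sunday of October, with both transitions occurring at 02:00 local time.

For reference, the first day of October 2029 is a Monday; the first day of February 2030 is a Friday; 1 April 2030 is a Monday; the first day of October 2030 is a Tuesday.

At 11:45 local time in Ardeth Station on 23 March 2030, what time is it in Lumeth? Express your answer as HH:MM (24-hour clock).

1 October 2029 is a Monday, so the first Monday is October 1 and the third is October 15.
1 February 2030 is a Friday, so the first Sunday is February 3.
23 March 2030 does not fall between 15 October 2029 and 3 February 2030, so daylight saving is not in effect and Ardeth Station is at UTC−04:00.
11:45 Ardeth Station + 4h = 15:45 UTC.
1 April 2030 is a Monday, so the first Sunday is April 7 and the fourth is April 28.
1 October 2030 is a Tuesday, so the first Sunday is October 6.
At the standard offset (UTC−06:00), 15:45 UTC − 6h = 09:45 Lumeth standard time.
Daylight saving runs 28 April – 6 October; the standard-time date in Lumeth, 23 March 2030, is outside that window, so Lumeth is on standard time at UTC−06:00.
15:45 UTC − 6h = 09:45 Lumeth.

09:45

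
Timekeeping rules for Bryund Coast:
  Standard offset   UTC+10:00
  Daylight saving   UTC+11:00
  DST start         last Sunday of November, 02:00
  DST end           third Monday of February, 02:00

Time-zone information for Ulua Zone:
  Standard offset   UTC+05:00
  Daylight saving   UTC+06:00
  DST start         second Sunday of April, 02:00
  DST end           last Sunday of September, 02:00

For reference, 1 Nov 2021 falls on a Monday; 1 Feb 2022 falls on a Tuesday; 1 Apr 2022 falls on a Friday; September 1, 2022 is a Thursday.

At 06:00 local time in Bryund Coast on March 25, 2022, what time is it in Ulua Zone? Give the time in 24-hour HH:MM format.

01:00

1 November 2021 is a Monday, so Sundays fall on 7, 14, 21, 28; the last is November 28.
1 February 2022 is a Tuesday, so the first Monday is February 7 and the third is February 21.
March 25, 2022 does not fall between 28 November 2021 and 21 February 2022, so daylight saving is not in effect and Bryund Coast is at UTC+10:00.
06:00 Bryund Coast − 10h = 20:00 UTC (rolling into the previous day, 24 March 2022).
1 April 2022 is a Friday, so the first Sunday is April 3 and the second is April 10.
1 September 2022 is a Thursday, so Sundays fall on 4, 11, 18, 25; the last is September 25.
At the standard offset (UTC+05:00), 20:00 UTC + 5h = 01:00 Ulua Zone standard time (rolling into the next day, 25 March 2022).
Daylight saving runs 10 April – 25 September; the standard-time date in Ulua Zone, March 25, 2022, is outside that window, so Ulua Zone is on standard time at UTC+05:00.
20:00 UTC + 5h = 01:00 Ulua Zone (rolling into the next day, 25 March 2022).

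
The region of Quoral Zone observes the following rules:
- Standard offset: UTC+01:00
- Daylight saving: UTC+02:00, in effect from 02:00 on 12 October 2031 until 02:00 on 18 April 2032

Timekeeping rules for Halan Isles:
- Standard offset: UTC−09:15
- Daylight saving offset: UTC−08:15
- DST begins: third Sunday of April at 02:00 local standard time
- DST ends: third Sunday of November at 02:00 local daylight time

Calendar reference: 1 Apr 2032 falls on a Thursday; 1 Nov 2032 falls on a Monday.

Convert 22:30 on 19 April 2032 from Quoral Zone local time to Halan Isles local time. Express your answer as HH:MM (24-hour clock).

13:15

Daylight saving runs 12 October 2031 – 18 April 2032; 19 April 2032 is outside that window, so Quoral Zone is on standard time at UTC+01:00.
22:30 Quoral Zone − 1h = 21:30 UTC.
1 April 2032 is a Thursday, so the first Sunday is April 4 and the third is April 18.
1 November 2032 is a Monday, so the first Sunday is November 7 and the third is November 21.
At the standard offset (UTC−09:15), 21:30 UTC − 9h15m = 12:15 Halan Isles standard time.
The standard-time date in Halan Isles, 19 April 2032, falls between 18 April and 21 November, so daylight saving is in effect and Halan Isles is at UTC−08:15.
21:30 UTC − 8h15m = 13:15 Halan Isles.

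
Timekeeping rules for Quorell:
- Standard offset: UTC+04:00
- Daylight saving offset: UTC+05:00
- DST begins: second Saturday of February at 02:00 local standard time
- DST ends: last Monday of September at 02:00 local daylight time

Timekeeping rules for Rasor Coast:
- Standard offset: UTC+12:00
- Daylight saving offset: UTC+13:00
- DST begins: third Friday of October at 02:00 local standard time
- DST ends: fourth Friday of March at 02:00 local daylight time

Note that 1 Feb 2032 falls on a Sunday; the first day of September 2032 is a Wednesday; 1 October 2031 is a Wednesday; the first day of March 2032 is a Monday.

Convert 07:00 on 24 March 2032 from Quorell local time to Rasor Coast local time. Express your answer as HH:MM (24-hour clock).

1 February 2032 is a Sunday, so the first Saturday is February 7 and the second is February 14.
1 September 2032 is a Wednesday, so Mondays fall on 6, 13, 20, 27; the last is September 27.
24 March 2032 lies within the daylight-saving period (14 February – 27 September), so Quorell is on daylight time, UTC+05:00.
07:00 Quorell − 5h = 02:00 UTC.
1 October 2031 is a Wednesday, so the first Friday is October 3 and the third is October 17.
1 March 2032 is a Monday, so the first Friday is March 5 and the fourth is March 26.
At the standard offset (UTC+12:00), 02:00 UTC + 12h = 14:00 Rasor Coast standard time.
The standard-time date in Rasor Coast, 24 March 2032, falls between 17 October 2031 and 26 March 2032, so daylight saving is in effect and Rasor Coast is at UTC+13:00.
02:00 UTC + 13h = 15:00 Rasor Coast.

15:00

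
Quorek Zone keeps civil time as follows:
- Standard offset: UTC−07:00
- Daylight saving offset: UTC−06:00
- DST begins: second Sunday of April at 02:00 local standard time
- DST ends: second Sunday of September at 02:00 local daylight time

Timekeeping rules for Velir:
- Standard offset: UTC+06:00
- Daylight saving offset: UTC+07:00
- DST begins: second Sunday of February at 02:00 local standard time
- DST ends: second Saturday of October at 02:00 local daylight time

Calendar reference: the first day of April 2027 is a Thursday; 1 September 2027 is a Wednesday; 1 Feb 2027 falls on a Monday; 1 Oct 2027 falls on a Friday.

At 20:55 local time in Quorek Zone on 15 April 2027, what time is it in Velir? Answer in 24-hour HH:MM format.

1 April 2027 is a Thursday, so the first Sunday is April 4 and the second is April 11.
1 September 2027 is a Wednesday, so the first Sunday is September 5 and the second is September 12.
15 April 2027 falls between 11 April and 12 September, so daylight saving is in effect and Quorek Zone is at UTC−06:00.
20:55 Quorek Zone + 6h = 02:55 UTC (rolling into the next day, 16 April 2027).
1 February 2027 is a Monday, so the first Sunday is February 7 and the second is February 14.
1 October 2027 is a Friday, so the first Saturday is October 2 and the second is October 9.
At the standard offset (UTC+06:00), 02:55 UTC + 6h = 08:55 Velir standard time.
Daylight saving runs 14 February – 9 October; the standard-time date in Velir, 16 April 2027, is inside that window, so Velir is at UTC+07:00.
02:55 UTC + 7h = 09:55 Velir.

09:55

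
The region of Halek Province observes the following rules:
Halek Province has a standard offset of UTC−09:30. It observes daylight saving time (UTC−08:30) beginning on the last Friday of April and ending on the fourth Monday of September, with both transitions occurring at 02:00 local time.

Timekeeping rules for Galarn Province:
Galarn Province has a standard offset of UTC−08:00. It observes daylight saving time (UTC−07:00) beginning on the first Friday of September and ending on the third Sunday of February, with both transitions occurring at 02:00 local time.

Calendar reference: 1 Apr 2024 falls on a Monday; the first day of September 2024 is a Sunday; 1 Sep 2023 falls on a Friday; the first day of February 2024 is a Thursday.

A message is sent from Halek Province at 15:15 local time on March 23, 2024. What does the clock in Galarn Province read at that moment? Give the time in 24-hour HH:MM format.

16:45

1 April 2024 is a Monday, so Fridays fall on 5, 12, 19, 26; the last is April 26.
1 September 2024 is a Sunday, so the first Monday is September 2 and the fourth is September 23.
Daylight saving runs 26 April – 23 September; March 23, 2024 is outside that window, so Halek Province is on standard time at UTC−09:30.
15:15 Halek Province + 9h30m = 00:45 UTC (rolling into the next day, 24 March 2024).
1 September 2023 is a Friday, so the first Friday is September 1.
1 February 2024 is a Thursday, so the first Sunday is February 4 and the third is February 18.
At the standard offset (UTC−08:00), 00:45 UTC − 8h = 16:45 Galarn Province standard time (rolling into the previous day, 23 March 2024).
The standard-time date in Galarn Province, March 23, 2024, is outside the daylight-saving period (1 September 2023 – 18 February 2024), so Galarn Province is on standard time, UTC−08:00.
00:45 UTC − 8h = 16:45 Galarn Province (rolling into the previous day, 23 March 2024).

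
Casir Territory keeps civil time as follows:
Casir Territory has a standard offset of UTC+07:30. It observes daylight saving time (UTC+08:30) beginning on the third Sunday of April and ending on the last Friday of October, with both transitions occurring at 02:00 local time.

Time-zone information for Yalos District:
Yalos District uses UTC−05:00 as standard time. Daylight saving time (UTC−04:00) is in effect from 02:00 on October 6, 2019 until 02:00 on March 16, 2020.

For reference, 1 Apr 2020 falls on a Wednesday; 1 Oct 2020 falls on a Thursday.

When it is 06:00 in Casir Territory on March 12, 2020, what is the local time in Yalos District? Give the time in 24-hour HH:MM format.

18:30

1 April 2020 is a Wednesday, so the first Sunday is April 5 and the third is April 19.
1 October 2020 is a Thursday, so Fridays fall on 2, 9, 16, 23, 30; the last is October 30.
March 12, 2020 is outside the daylight-saving period (19 April – 30 October), so Casir Territory is on standard time, UTC+07:30.
06:00 Casir Territory − 7h30m = 22:30 UTC (rolling into the previous day, 11 March 2020).
At the standard offset (UTC−05:00), 22:30 UTC − 5h = 17:30 Yalos District standard time.
The standard-time date in Yalos District, March 11, 2020, lies within the daylight-saving period (6 October 2019 – 16 March 2020), so Yalos District is on daylight time, UTC−04:00.
22:30 UTC − 4h = 18:30 Yalos District.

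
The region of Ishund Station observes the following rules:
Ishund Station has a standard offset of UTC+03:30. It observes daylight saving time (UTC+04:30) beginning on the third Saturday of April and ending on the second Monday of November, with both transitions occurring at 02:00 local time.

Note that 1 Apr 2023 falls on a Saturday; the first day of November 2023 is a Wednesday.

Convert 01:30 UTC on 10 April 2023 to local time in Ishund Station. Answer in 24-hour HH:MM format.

1 April 2023 is a Saturday, so the first Saturday is April 1 and the third is April 15.
1 November 2023 is a Wednesday, so the first Monday is November 6 and the second is November 13.
At the standard offset (UTC+03:30), 01:30 UTC + 3h30m = 05:00 Ishund Station standard time.
The standard-time date in Ishund Station, 10 April 2023, does not fall between 15 April and 13 November, so daylight saving is not in effect and Ishund Station is at UTC+03:30.
01:30 UTC + 3h30m = 05:00 local.

05:00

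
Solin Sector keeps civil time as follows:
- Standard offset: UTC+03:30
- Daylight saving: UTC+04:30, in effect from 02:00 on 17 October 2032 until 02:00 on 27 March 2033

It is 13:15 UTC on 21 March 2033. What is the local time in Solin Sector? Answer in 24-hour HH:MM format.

17:45

At the standard offset (UTC+03:30), 13:15 UTC + 3h30m = 16:45 Solin Sector standard time.
The standard-time date in Solin Sector, 21 March 2033, lies within the daylight-saving period (17 October 2032 – 27 March 2033), so Solin Sector is on daylight time, UTC+04:30.
13:15 UTC + 4h30m = 17:45 local.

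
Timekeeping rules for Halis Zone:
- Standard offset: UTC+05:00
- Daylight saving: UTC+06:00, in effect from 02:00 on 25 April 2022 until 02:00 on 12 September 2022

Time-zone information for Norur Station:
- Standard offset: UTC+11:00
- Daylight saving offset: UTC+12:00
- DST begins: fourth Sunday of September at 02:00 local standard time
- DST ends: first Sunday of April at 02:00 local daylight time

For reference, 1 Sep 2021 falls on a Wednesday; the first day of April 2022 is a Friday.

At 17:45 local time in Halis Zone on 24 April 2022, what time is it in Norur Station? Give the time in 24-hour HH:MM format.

24 April 2022 does not fall between 25 April and 12 September, so daylight saving is not in effect and Halis Zone is at UTC+05:00.
17:45 Halis Zone − 5h = 12:45 UTC.
1 September 2021 is a Wednesday, so the first Sunday is September 5 and the fourth is September 26.
1 April 2022 is a Friday, so the first Sunday is April 3.
At the standard offset (UTC+11:00), 12:45 UTC + 11h = 23:45 Norur Station standard time.
The standard-time date in Norur Station, 24 April 2022, does not fall between 26 September 2021 and 3 April 2022, so daylight saving is not in effect and Norur Station is at UTC+11:00.
12:45 UTC + 11h = 23:45 Norur Station.

23:45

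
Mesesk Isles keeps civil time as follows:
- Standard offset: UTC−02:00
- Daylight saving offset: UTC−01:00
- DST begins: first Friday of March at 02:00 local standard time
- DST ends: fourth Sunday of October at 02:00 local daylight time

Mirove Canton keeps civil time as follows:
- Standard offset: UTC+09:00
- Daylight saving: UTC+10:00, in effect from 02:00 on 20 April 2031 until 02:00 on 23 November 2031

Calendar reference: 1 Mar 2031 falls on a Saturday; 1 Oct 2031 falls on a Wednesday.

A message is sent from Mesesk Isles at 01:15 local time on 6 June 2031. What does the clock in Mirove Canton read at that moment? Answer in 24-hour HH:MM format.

1 March 2031 is a Saturday, so the first Friday is March 7.
1 October 2031 is a Wednesday, so the first Sunday is October 5 and the fourth is October 26.
6 June 2031 lies within the daylight-saving period (7 March – 26 October), so Mesesk Isles is on daylight time, UTC−01:00.
01:15 Mesesk Isles + 1h = 02:15 UTC.
At the standard offset (UTC+09:00), 02:15 UTC + 9h = 11:15 Mirove Canton standard time.
The standard-time date in Mirove Canton, 6 June 2031, lies within the daylight-saving period (20 April – 23 November), so Mirove Canton is on daylight time, UTC+10:00.
02:15 UTC + 10h = 12:15 Mirove Canton.

12:15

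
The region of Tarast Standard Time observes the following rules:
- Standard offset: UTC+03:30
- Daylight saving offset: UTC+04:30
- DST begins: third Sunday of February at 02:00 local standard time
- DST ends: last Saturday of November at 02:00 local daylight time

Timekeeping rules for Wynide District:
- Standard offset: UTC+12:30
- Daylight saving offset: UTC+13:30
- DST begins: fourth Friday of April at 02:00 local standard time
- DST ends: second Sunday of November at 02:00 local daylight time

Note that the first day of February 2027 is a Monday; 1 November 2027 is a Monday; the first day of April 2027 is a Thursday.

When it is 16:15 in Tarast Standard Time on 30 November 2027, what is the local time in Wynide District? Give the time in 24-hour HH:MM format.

01:15

1 February 2027 is a Monday, so the first Sunday is February 7 and the third is February 21.
1 November 2027 is a Monday, so Saturdays fall on 6, 13, 20, 27; the last is November 27.
30 November 2027 does not fall between 21 February and 27 November, so daylight saving is not in effect and Tarast Standard Time is at UTC+03:30.
16:15 Tarast Standard Time − 3h30m = 12:45 UTC.
1 April 2027 is a Thursday, so the first Friday is April 2 and the fourth is April 23.
1 November 2027 is a Monday, so the first Sunday is November 7 and the second is November 14.
At the standard offset (UTC+12:30), 12:45 UTC + 12h30m = 01:15 Wynide District standard time (rolling into the next day, 1 December 2027).
The standard-time date in Wynide District, 1 December 2027, is outside the daylight-saving period (23 April – 14 November), so Wynide District is on standard time, UTC+12:30.
12:45 UTC + 12h30m = 01:15 Wynide District (rolling into the next day, 1 December 2027).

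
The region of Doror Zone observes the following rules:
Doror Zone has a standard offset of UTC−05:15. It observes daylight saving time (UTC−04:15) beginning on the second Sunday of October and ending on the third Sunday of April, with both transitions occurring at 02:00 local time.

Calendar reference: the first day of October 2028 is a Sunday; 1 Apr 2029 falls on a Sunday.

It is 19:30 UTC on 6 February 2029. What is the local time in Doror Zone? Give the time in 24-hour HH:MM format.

15:15

1 October 2028 is a Sunday, so the first Sunday is October 1 and the second is October 8.
1 April 2029 is a Sunday, so the first Sunday is April 1 and the third is April 15.
At the standard offset (UTC−05:15), 19:30 UTC − 5h15m = 14:15 Doror Zone standard time.
Daylight saving runs 8 October 2028 – 15 April 2029; the standard-time date in Doror Zone, 6 February 2029, is inside that window, so Doror Zone is at UTC−04:15.
19:30 UTC − 4h15m = 15:15 local.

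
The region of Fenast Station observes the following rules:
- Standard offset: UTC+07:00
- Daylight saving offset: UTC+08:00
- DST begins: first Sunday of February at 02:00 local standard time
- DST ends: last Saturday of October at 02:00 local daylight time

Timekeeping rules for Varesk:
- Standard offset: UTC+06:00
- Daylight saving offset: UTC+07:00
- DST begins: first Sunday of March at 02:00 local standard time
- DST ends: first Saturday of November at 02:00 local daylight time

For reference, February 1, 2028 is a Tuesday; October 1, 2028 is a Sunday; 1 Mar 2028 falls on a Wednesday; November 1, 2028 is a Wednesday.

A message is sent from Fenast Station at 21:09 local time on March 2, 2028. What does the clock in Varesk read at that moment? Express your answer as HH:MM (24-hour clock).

1 February 2028 is a Tuesday, so the first Sunday is February 6.
1 October 2028 is a Sunday, so Saturdays fall on 7, 14, 21, 28; the last is October 28.
March 2, 2028 falls between 6 February and 28 October, so daylight saving is in effect and Fenast Station is at UTC+08:00.
21:09 Fenast Station − 8h = 13:09 UTC.
1 March 2028 is a Wednesday, so the first Sunday is March 5.
1 November 2028 is a Wednesday, so the first Saturday is November 4.
At the standard offset (UTC+06:00), 13:09 UTC + 6h = 19:09 Varesk standard time.
The standard-time date in Varesk, March 2, 2028, does not fall between 5 March and 4 November, so daylight saving is not in effect and Varesk is at UTC+06:00.
13:09 UTC + 6h = 19:09 Varesk.

19:09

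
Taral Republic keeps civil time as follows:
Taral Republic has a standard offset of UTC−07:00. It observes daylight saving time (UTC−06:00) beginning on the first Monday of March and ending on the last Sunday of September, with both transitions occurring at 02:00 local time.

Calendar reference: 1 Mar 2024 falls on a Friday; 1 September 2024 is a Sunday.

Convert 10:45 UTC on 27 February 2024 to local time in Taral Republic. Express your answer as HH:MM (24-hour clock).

1 March 2024 is a Friday, so the first Monday is March 4.
1 September 2024 is a Sunday, so Sundays fall on 1, 8, 15, 22, 29; the last is September 29.
At the standard offset (UTC−07:00), 10:45 UTC − 7h = 03:45 Taral Republic standard time.
Daylight saving runs 4 March – 29 September; the standard-time date in Taral Republic, 27 February 2024, is outside that window, so Taral Republic is on standard time at UTC−07:00.
10:45 UTC − 7h = 03:45 local.

03:45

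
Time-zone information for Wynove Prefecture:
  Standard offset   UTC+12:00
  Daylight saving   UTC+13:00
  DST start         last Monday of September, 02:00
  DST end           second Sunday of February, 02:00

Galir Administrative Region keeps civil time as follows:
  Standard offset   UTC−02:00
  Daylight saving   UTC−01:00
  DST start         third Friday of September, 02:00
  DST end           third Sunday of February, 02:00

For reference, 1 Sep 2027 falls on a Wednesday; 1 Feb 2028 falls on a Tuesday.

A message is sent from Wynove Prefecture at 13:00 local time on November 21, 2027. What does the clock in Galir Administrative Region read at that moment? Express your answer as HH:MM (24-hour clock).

1 September 2027 is a Wednesday, so Mondays fall on 6, 13, 20, 27; the last is September 27.
1 February 2028 is a Tuesday, so the first Sunday is February 6 and the second is February 13.
Daylight saving runs 27 September 2027 – 13 February 2028; November 21, 2027 is inside that window, so Wynove Prefecture is at UTC+13:00.
13:00 Wynove Prefecture − 13h = 00:00 UTC.
1 September 2027 is a Wednesday, so the first Friday is September 3 and the third is September 17.
1 February 2028 is a Tuesday, so the first Sunday is February 6 and the third is February 20.
At the standard offset (UTC−02:00), 00:00 UTC − 2h = 22:00 Galir Administrative Region standard time (rolling into the previous day, 20 November 2027).
Daylight saving runs 17 September 2027 – 20 February 2028; the standard-time date in Galir Administrative Region, November 20, 2027, is inside that window, so Galir Administrative Region is at UTC−01:00.
00:00 UTC − 1h = 23:00 Galir Administrative Region (rolling into the previous day, 20 November 2027).

23:00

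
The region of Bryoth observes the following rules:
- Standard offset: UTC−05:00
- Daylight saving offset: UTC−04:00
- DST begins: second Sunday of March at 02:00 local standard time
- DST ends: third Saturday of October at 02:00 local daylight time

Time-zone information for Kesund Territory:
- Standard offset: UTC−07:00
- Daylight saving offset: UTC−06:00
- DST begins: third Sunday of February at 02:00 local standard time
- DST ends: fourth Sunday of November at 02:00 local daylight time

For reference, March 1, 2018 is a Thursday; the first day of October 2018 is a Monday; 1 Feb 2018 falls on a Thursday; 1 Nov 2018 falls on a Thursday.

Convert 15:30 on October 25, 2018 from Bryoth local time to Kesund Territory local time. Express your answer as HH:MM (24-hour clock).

14:30

1 March 2018 is a Thursday, so the first Sunday is March 4 and the second is March 11.
1 October 2018 is a Monday, so the first Saturday is October 6 and the third is October 20.
Daylight saving runs 11 March – 20 October; October 25, 2018 is outside that window, so Bryoth is on standard time at UTC−05:00.
15:30 Bryoth + 5h = 20:30 UTC.
1 February 2018 is a Thursday, so the first Sunday is February 4 and the third is February 18.
1 November 2018 is a Thursday, so the first Sunday is November 4 and the fourth is November 25.
At the standard offset (UTC−07:00), 20:30 UTC − 7h = 13:30 Kesund Territory standard time.
The standard-time date in Kesund Territory, October 25, 2018, falls between 18 February and 25 November, so daylight saving is in effect and Kesund Territory is at UTC−06:00.
20:30 UTC − 6h = 14:30 Kesund Territory.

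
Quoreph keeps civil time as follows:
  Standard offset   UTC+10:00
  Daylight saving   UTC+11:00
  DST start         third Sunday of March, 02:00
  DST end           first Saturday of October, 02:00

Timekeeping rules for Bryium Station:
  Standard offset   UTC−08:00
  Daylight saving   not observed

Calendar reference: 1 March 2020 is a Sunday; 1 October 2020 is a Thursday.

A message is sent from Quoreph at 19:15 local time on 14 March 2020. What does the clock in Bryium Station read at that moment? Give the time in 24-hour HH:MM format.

01:15

1 March 2020 is a Sunday, so the first Sunday is March 1 and the third is March 15.
1 October 2020 is a Thursday, so the first Saturday is October 3.
14 March 2020 is outside the daylight-saving period (15 March – 3 October), so Quoreph is on standard time, UTC+10:00.
19:15 Quoreph − 10h = 09:15 UTC.
Bryium Station stays on UTC−08:00 all year.
09:15 UTC − 8h = 01:15 Bryium Station.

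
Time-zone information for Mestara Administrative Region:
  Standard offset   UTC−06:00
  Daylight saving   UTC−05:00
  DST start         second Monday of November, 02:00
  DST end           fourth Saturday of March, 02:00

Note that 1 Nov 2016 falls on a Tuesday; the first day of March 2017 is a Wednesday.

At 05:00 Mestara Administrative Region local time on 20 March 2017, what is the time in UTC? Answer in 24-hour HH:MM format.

1 November 2016 is a Tuesday, so the first Monday is November 7 and the second is November 14.
1 March 2017 is a Wednesday, so the first Saturday is March 4 and the fourth is March 25.
20 March 2017 falls between 14 November 2016 and 25 March 2017, so daylight saving is in effect and Mestara Administrative Region is at UTC−05:00.
05:00 local + 5h = 10:00 UTC.

10:00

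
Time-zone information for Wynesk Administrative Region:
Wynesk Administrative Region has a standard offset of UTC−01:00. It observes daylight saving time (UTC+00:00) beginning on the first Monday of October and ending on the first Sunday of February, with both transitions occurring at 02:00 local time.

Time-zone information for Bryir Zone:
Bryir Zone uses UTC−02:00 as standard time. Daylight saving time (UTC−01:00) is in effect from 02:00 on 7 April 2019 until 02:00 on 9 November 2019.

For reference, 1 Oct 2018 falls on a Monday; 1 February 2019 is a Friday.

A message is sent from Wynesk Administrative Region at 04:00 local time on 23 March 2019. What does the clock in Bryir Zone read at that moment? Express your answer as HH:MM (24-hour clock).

03:00

1 October 2018 is a Monday, so the first Monday is October 1.
1 February 2019 is a Friday, so the first Sunday is February 3.
23 March 2019 does not fall between 1 October 2018 and 3 February 2019, so daylight saving is not in effect and Wynesk Administrative Region is at UTC−01:00.
04:00 Wynesk Administrative Region + 1h = 05:00 UTC.
At the standard offset (UTC−02:00), 05:00 UTC − 2h = 03:00 Bryir Zone standard time.
Daylight saving runs 7 April – 9 November; the standard-time date in Bryir Zone, 23 March 2019, is outside that window, so Bryir Zone is on standard time at UTC−02:00.
05:00 UTC − 2h = 03:00 Bryir Zone.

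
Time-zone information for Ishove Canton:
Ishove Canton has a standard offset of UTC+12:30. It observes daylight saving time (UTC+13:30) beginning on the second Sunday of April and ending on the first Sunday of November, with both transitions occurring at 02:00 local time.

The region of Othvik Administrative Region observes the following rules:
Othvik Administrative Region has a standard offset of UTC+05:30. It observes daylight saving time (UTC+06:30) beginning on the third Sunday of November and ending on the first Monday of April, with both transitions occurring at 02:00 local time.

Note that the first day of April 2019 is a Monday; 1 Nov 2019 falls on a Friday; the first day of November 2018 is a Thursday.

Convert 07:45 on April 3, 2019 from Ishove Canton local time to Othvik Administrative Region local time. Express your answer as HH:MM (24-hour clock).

1 April 2019 is a Monday, so the first Sunday is April 7 and the second is April 14.
1 November 2019 is a Friday, so the first Sunday is November 3.
April 3, 2019 does not fall between 14 April and 3 November, so daylight saving is not in effect and Ishove Canton is at UTC+12:30.
07:45 Ishove Canton − 12h30m = 19:15 UTC (rolling into the previous day, 2 April 2019).
1 November 2018 is a Thursday, so the first Sunday is November 4 and the third is November 18.
1 April 2019 is a Monday, so the first Monday is April 1.
At the standard offset (UTC+05:30), 19:15 UTC + 5h30m = 00:45 Othvik Administrative Region standard time (rolling into the next day, 3 April 2019).
Daylight saving runs 18 November 2018 – 1 April 2019; the standard-time date in Othvik Administrative Region, April 3, 2019, is outside that window, so Othvik Administrative Region is on standard time at UTC+05:30.
19:15 UTC + 5h30m = 00:45 Othvik Administrative Region (rolling into the next day, 3 April 2019).

00:45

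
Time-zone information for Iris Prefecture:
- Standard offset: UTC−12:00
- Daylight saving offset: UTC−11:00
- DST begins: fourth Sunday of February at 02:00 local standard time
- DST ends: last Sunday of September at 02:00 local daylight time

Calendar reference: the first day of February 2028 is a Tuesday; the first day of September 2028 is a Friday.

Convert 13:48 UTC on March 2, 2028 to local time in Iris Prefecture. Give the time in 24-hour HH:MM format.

02:48

1 February 2028 is a Tuesday, so the first Sunday is February 6 and the fourth is February 27.
1 September 2028 is a Friday, so Sundays fall on 3, 10, 17, 24; the last is September 24.
At the standard offset (UTC−12:00), 13:48 UTC − 12h = 01:48 Iris Prefecture standard time.
Daylight saving runs 27 February – 24 September; the standard-time date in Iris Prefecture, March 2, 2028, is inside that window, so Iris Prefecture is at UTC−11:00.
13:48 UTC − 11h = 02:48 local.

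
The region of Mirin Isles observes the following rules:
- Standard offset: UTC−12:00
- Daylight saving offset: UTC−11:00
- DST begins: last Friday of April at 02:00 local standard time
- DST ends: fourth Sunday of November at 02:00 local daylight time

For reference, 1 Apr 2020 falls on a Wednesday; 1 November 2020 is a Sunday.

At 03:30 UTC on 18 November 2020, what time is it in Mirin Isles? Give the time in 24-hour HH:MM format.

16:30

1 April 2020 is a Wednesday, so Fridays fall on 3, 10, 17, 24; the last is April 24.
1 November 2020 is a Sunday, so the first Sunday is November 1 and the fourth is November 22.
At the standard offset (UTC−12:00), 03:30 UTC − 12h = 15:30 Mirin Isles standard time (rolling into the previous day, 17 November 2020).
The standard-time date in Mirin Isles, 17 November 2020, falls between 24 April and 22 November, so daylight saving is in effect and Mirin Isles is at UTC−11:00.
03:30 UTC − 11h = 16:30 local (rolling into the previous day, 17 November 2020).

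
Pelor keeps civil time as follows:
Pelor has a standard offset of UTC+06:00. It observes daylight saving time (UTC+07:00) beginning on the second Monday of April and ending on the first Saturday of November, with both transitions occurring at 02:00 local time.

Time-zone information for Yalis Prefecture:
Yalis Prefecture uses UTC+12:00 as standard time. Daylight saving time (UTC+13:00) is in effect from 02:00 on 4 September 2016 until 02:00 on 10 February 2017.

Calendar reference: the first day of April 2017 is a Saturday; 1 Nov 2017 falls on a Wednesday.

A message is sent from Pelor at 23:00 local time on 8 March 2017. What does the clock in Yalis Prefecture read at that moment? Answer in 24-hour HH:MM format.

1 April 2017 is a Saturday, so the first Monday is April 3 and the second is April 10.
1 November 2017 is a Wednesday, so the first Saturday is November 4.
8 March 2017 is outside the daylight-saving period (10 April – 4 November), so Pelor is on standard time, UTC+06:00.
23:00 Pelor − 6h = 17:00 UTC.
At the standard offset (UTC+12:00), 17:00 UTC + 12h = 05:00 Yalis Prefecture standard time (rolling into the next day, 9 March 2017).
Daylight saving runs 4 September 2016 – 10 February 2017; the standard-time date in Yalis Prefecture, 9 March 2017, is outside that window, so Yalis Prefecture is on standard time at UTC+12:00.
17:00 UTC + 12h = 05:00 Yalis Prefecture (rolling into the next day, 9 March 2017).

05:00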